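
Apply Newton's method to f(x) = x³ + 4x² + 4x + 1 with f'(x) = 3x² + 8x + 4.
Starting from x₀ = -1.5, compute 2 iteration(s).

f(x) = x³ + 4x² + 4x + 1
f'(x) = 3x² + 8x + 4
x₀ = -1.5

Newton-Raphson formula: x_{n+1} = x_n - f(x_n)/f'(x_n)

Iteration 1:
  f(-1.500000) = 0.625000
  f'(-1.500000) = -1.250000
  x_1 = -1.500000 - 0.625000/(-1.250000) = -1.000000
Iteration 2:
  f(-1.000000) = 0.000000
  f'(-1.000000) = -1.000000
  x_2 = -1.000000 - 0.000000/(-1.000000) = -1.000000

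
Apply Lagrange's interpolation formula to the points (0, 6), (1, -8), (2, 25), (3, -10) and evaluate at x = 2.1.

Lagrange interpolation formula:
P(x) = Σ yᵢ × Lᵢ(x)
where Lᵢ(x) = Π_{j≠i} (x - xⱼ)/(xᵢ - xⱼ)

L_0(2.1) = (2.1 - 1)/(0 - 1) × (2.1 - 2)/(0 - 2) × (2.1 - 3)/(0 - 3) = 0.016500
L_1(2.1) = (2.1 - 0)/(1 - 0) × (2.1 - 2)/(1 - 2) × (2.1 - 3)/(1 - 3) = -0.094500
L_2(2.1) = (2.1 - 0)/(2 - 0) × (2.1 - 1)/(2 - 1) × (2.1 - 3)/(2 - 3) = 1.039500
L_3(2.1) = (2.1 - 0)/(3 - 0) × (2.1 - 1)/(3 - 1) × (2.1 - 2)/(3 - 2) = 0.038500

P(2.1) = 6×L_0(2.1) + (-8)×L_1(2.1) + 25×L_2(2.1) + (-10)×L_3(2.1)
P(2.1) = 26.457500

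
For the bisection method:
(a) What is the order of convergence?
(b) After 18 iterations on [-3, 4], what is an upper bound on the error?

(a) Bisection has linear (order 1) convergence; the error is halved each step.

(b) Error bound = (b-a)/2^n = (4 - (-3))/2^{18}
    = 7/2^{18}

(a) 1 (linear); (b) error ≤ 2.67e-05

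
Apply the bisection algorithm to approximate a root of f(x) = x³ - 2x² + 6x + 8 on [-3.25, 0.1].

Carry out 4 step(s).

f(x) = x³ - 2x² + 6x + 8
Initial interval: [-3.25, 0.1]

Iteration 1:
  c_1 = (-3.250000 + 0.100000)/2 = -1.575000
  f(c_1) = f(-1.575000) = -10.318234
  f(a) × f(c) ≥ 0, new interval: [-1.575000, 0.100000]
Iteration 2:
  c_2 = (-1.575000 + 0.100000)/2 = -0.737500
  f(c_2) = f(-0.737500) = 2.086057
  f(a) × f(c) < 0, new interval: [-1.575000, -0.737500]
Iteration 3:
  c_3 = (-1.575000 + (-0.737500))/2 = -1.156250
  f(c_3) = f(-1.156250) = -3.157135
  f(a) × f(c) ≥ 0, new interval: [-1.156250, -0.737500]
Iteration 4:
  c_4 = (-1.156250 + (-0.737500))/2 = -0.946875
  f(c_4) = f(-0.946875) = -0.323336
  f(a) × f(c) ≥ 0, new interval: [-0.946875, -0.737500]

After 4 iteration(s), the approximation is c_4 = -0.946875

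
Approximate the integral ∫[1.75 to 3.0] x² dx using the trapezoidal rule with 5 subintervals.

f(x) = x²
a = 1.75, b = 3.0, n = 5
h = (b - a)/n = 0.250000

Trapezoidal rule: (h/2)[f(x₀) + 2f(x₁) + 2f(x₂) + ... + f(xₙ)]

x_0 = 1.7500, f(x_0) = 3.062500, coefficient = 1
x_1 = 2.0000, f(x_1) = 4.000000, coefficient = 2
x_2 = 2.2500, f(x_2) = 5.062500, coefficient = 2
x_3 = 2.5000, f(x_3) = 6.250000, coefficient = 2
x_4 = 2.7500, f(x_4) = 7.562500, coefficient = 2
x_5 = 3.0000, f(x_5) = 9.000000, coefficient = 1

I ≈ (0.250000/2) × 57.812500 = 7.226562
Exact value: 7.213542
Error: 0.013021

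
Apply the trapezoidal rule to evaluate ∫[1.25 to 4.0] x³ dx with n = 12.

f(x) = x³
a = 1.25, b = 4.0, n = 12
h = (b - a)/n = 0.229167

Trapezoidal rule: (h/2)[f(x₀) + 2f(x₁) + 2f(x₂) + ... + f(xₙ)]

x_0 = 1.2500, f(x_0) = 1.953125, coefficient = 1
x_1 = 1.4792, f(x_1) = 3.236319, coefficient = 2
x_2 = 1.7083, f(x_2) = 4.985605, coefficient = 2
x_3 = 1.9375, f(x_3) = 7.273193, coefficient = 2
x_4 = 2.1667, f(x_4) = 10.171296, coefficient = 2
x_5 = 2.3958, f(x_5) = 13.752125, coefficient = 2
x_6 = 2.6250, f(x_6) = 18.087891, coefficient = 2
x_7 = 2.8542, f(x_7) = 23.250805, coefficient = 2
x_8 = 3.0833, f(x_8) = 29.313079, coefficient = 2
x_9 = 3.3125, f(x_9) = 36.346924, coefficient = 2
x_10 = 3.5417, f(x_10) = 44.424552, coefficient = 2
x_11 = 3.7708, f(x_11) = 53.618173, coefficient = 2
x_12 = 4.0000, f(x_12) = 64.000000, coefficient = 1

I ≈ (0.229167/2) × 554.873047 = 63.579203
Exact value: 63.389648
Error: 0.189555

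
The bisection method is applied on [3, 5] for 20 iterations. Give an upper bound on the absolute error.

Bisection error bound: |error| ≤ (b-a)/2^n
|error| ≤ (5 - 3)/2^20 = 2/2^20
|error| ≤ 0.0000019073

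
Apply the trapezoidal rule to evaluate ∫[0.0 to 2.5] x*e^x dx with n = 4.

f(x) = x*e^x
a = 0.0, b = 2.5, n = 4
h = (b - a)/n = 0.625000

Trapezoidal rule: (h/2)[f(x₀) + 2f(x₁) + 2f(x₂) + ... + f(xₙ)]

x_0 = 0.0000, f(x_0) = 0.000000, coefficient = 1
x_1 = 0.6250, f(x_1) = 1.167654, coefficient = 2
x_2 = 1.2500, f(x_2) = 4.362929, coefficient = 2
x_3 = 1.8750, f(x_3) = 12.226536, coefficient = 2
x_4 = 2.5000, f(x_4) = 30.456235, coefficient = 1

I ≈ (0.625000/2) × 65.970471 = 20.615772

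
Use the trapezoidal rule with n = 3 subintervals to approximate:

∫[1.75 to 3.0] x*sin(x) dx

f(x) = x*sin(x)
a = 1.75, b = 3.0, n = 3
h = (b - a)/n = 0.416667

Trapezoidal rule: (h/2)[f(x₀) + 2f(x₁) + 2f(x₂) + ... + f(xₙ)]

x_0 = 1.7500, f(x_0) = 1.721975, coefficient = 1
x_1 = 2.1667, f(x_1) = 1.793264, coefficient = 2
x_2 = 2.5833, f(x_2) = 1.368419, coefficient = 2
x_3 = 3.0000, f(x_3) = 0.423360, coefficient = 1

I ≈ (0.416667/2) × 8.468702 = 1.764313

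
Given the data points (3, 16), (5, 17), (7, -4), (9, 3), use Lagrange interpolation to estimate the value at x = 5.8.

Lagrange interpolation formula:
P(x) = Σ yᵢ × Lᵢ(x)
where Lᵢ(x) = Π_{j≠i} (x - xⱼ)/(xᵢ - xⱼ)

L_0(5.8) = (5.8 - 5)/(3 - 5) × (5.8 - 7)/(3 - 7) × (5.8 - 9)/(3 - 9) = -0.064000
L_1(5.8) = (5.8 - 3)/(5 - 3) × (5.8 - 7)/(5 - 7) × (5.8 - 9)/(5 - 9) = 0.672000
L_2(5.8) = (5.8 - 3)/(7 - 3) × (5.8 - 5)/(7 - 5) × (5.8 - 9)/(7 - 9) = 0.448000
L_3(5.8) = (5.8 - 3)/(9 - 3) × (5.8 - 5)/(9 - 5) × (5.8 - 7)/(9 - 7) = -0.056000

P(5.8) = 16×L_0(5.8) + 17×L_1(5.8) + (-4)×L_2(5.8) + 3×L_3(5.8)
P(5.8) = 8.440000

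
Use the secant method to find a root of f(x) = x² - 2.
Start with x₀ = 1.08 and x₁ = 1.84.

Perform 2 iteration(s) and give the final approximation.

f(x) = x² - 2
x₀ = 1.08, x₁ = 1.84

Secant formula: x_{n+1} = x_n - f(x_n)(x_n - x_{n-1})/(f(x_n) - f(x_{n-1}))

Iteration 1:
  f(1.080000) = -0.833600
  f(1.840000) = 1.385600
  x_2 = 1.840000 - 1.385600×(1.840000 - 1.080000)/(1.385600 - (-0.833600))
       = 1.365479
Iteration 2:
  f(1.840000) = 1.385600
  f(1.365479) = -0.135466
  x_3 = 1.365479 - (-0.135466)×(1.365479 - 1.840000)/(-0.135466 - 1.385600)
       = 1.407740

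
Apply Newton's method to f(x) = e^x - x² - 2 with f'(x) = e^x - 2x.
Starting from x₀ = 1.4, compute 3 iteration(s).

f(x) = e^x - x² - 2
f'(x) = e^x - 2x
x₀ = 1.4

Newton-Raphson formula: x_{n+1} = x_n - f(x_n)/f'(x_n)

Iteration 1:
  f(1.400000) = 0.095200
  f'(1.400000) = 1.255200
  x_1 = 1.400000 - 0.095200/1.255200 = 1.324156
Iteration 2:
  f(1.324156) = 0.005622
  f'(1.324156) = 1.110699
  x_2 = 1.324156 - 0.005622/1.110699 = 1.319094
Iteration 3:
  f(1.319094) = 0.000022
  f'(1.319094) = 1.101843
  x_3 = 1.319094 - 0.000022/1.101843 = 1.319074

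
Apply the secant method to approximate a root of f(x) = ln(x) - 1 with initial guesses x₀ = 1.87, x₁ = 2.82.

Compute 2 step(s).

f(x) = ln(x) - 1
x₀ = 1.87, x₁ = 2.82

Secant formula: x_{n+1} = x_n - f(x_n)(x_n - x_{n-1})/(f(x_n) - f(x_{n-1}))

Iteration 1:
  f(1.870000) = -0.374062
  f(2.820000) = 0.036737
  x_2 = 2.820000 - 0.036737×(2.820000 - 1.870000)/(0.036737 - (-0.374062))
       = 2.735043
Iteration 2:
  f(2.820000) = 0.036737
  f(2.735043) = 0.006147
  x_3 = 2.735043 - 0.006147×(2.735043 - 2.820000)/(0.006147 - 0.036737)
       = 2.717970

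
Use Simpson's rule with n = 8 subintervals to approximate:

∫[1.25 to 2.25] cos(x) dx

f(x) = cos(x)
a = 1.25, b = 2.25, n = 8
h = (b - a)/n = 0.125000

Simpson's rule: (h/3)[f(x₀) + 4f(x₁) + 2f(x₂) + ... + f(xₙ)]

x_0 = 1.2500, f(x_0) = 0.315322, coefficient = 1
x_1 = 1.3750, f(x_1) = 0.194548, coefficient = 4
x_2 = 1.5000, f(x_2) = 0.070737, coefficient = 2
x_3 = 1.6250, f(x_3) = -0.054177, coefficient = 4
x_4 = 1.7500, f(x_4) = -0.178246, coefficient = 2
x_5 = 1.8750, f(x_5) = -0.299534, coefficient = 4
x_6 = 2.0000, f(x_6) = -0.416147, coefficient = 2
x_7 = 2.1250, f(x_7) = -0.526266, coefficient = 4
x_8 = 2.2500, f(x_8) = -0.628174, coefficient = 1

I ≈ (0.125000/3) × -4.101880 = -0.170912
Exact value: -0.170911
Error: 0.000000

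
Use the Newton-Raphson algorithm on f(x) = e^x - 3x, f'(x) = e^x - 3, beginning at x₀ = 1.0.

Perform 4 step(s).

f(x) = e^x - 3x
f'(x) = e^x - 3
x₀ = 1.0

Newton-Raphson formula: x_{n+1} = x_n - f(x_n)/f'(x_n)

Iteration 1:
  f(1.000000) = -0.281718
  f'(1.000000) = -0.281718
  x_1 = 1.000000 - (-0.281718)/(-0.281718) = 0.000000
Iteration 2:
  f(0.000000) = 1.000000
  f'(0.000000) = -2.000000
  x_2 = 0.000000 - 1.000000/(-2.000000) = 0.500000
Iteration 3:
  f(0.500000) = 0.148721
  f'(0.500000) = -1.351279
  x_3 = 0.500000 - 0.148721/(-1.351279) = 0.610060
Iteration 4:
  f(0.610060) = 0.010362
  f'(0.610060) = -1.159459
  x_4 = 0.610060 - 0.010362/(-1.159459) = 0.618997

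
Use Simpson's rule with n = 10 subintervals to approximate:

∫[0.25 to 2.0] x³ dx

f(x) = x³
a = 0.25, b = 2.0, n = 10
h = (b - a)/n = 0.175000

Simpson's rule: (h/3)[f(x₀) + 4f(x₁) + 2f(x₂) + ... + f(xₙ)]

x_0 = 0.2500, f(x_0) = 0.015625, coefficient = 1
x_1 = 0.4250, f(x_1) = 0.076766, coefficient = 4
x_2 = 0.6000, f(x_2) = 0.216000, coefficient = 2
x_3 = 0.7750, f(x_3) = 0.465484, coefficient = 4
x_4 = 0.9500, f(x_4) = 0.857375, coefficient = 2
x_5 = 1.1250, f(x_5) = 1.423828, coefficient = 4
x_6 = 1.3000, f(x_6) = 2.197000, coefficient = 2
x_7 = 1.4750, f(x_7) = 3.209047, coefficient = 4
x_8 = 1.6500, f(x_8) = 4.492125, coefficient = 2
x_9 = 1.8250, f(x_9) = 6.078391, coefficient = 4
x_10 = 2.0000, f(x_10) = 8.000000, coefficient = 1

I ≈ (0.175000/3) × 68.554688 = 3.999023
Exact value: 3.999023
Error: 0.000000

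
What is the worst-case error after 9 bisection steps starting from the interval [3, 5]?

Bisection error bound: |error| ≤ (b-a)/2^n
|error| ≤ (5 - 3)/2^9 = 2/2^9
|error| ≤ 0.0039062500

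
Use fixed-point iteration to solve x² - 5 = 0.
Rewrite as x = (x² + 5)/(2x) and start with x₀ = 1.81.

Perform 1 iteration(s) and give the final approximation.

Equation: x² - 5 = 0
Fixed-point form: x = (x² + 5)/(2x)
x₀ = 1.81

x_1 = g(1.810000) = 2.286215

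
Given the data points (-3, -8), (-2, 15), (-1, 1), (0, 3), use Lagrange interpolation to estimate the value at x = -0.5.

Lagrange interpolation formula:
P(x) = Σ yᵢ × Lᵢ(x)
where Lᵢ(x) = Π_{j≠i} (x - xⱼ)/(xᵢ - xⱼ)

L_0(-0.5) = (-0.5 - (-2))/(-3 - (-2)) × (-0.5 - (-1))/(-3 - (-1)) × (-0.5 - 0)/(-3 - 0) = 0.062500
L_1(-0.5) = (-0.5 - (-3))/(-2 - (-3)) × (-0.5 - (-1))/(-2 - (-1)) × (-0.5 - 0)/(-2 - 0) = -0.312500
L_2(-0.5) = (-0.5 - (-3))/(-1 - (-3)) × (-0.5 - (-2))/(-1 - (-2)) × (-0.5 - 0)/(-1 - 0) = 0.937500
L_3(-0.5) = (-0.5 - (-3))/(0 - (-3)) × (-0.5 - (-2))/(0 - (-2)) × (-0.5 - (-1))/(0 - (-1)) = 0.312500

P(-0.5) = (-8)×L_0(-0.5) + 15×L_1(-0.5) + 1×L_2(-0.5) + 3×L_3(-0.5)
P(-0.5) = -3.312500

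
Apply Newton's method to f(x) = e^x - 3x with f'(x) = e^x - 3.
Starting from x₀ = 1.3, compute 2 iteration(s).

f(x) = e^x - 3x
f'(x) = e^x - 3
x₀ = 1.3

Newton-Raphson formula: x_{n+1} = x_n - f(x_n)/f'(x_n)

Iteration 1:
  f(1.300000) = -0.230703
  f'(1.300000) = 0.669297
  x_1 = 1.300000 - (-0.230703)/0.669297 = 1.644695
Iteration 2:
  f(1.644695) = 0.245345
  f'(1.644695) = 2.179431
  x_2 = 1.644695 - 0.245345/2.179431 = 1.532122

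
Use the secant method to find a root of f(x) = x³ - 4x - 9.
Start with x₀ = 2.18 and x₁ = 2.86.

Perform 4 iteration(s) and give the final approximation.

f(x) = x³ - 4x - 9
x₀ = 2.18, x₁ = 2.86

Secant formula: x_{n+1} = x_n - f(x_n)(x_n - x_{n-1})/(f(x_n) - f(x_{n-1}))

Iteration 1:
  f(2.180000) = -7.359768
  f(2.860000) = 2.953656
  x_2 = 2.860000 - 2.953656×(2.860000 - 2.180000)/(2.953656 - (-7.359768))
       = 2.665255
Iteration 2:
  f(2.860000) = 2.953656
  f(2.665255) = -0.728154
  x_3 = 2.665255 - (-0.728154)×(2.665255 - 2.860000)/(-0.728154 - 2.953656)
       = 2.703770
Iteration 3:
  f(2.665255) = -0.728154
  f(2.703770) = -0.049515
  x_4 = 2.703770 - (-0.049515)×(2.703770 - 2.665255)/(-0.049515 - (-0.728154))
       = 2.706580
Iteration 4:
  f(2.703770) = -0.049515
  f(2.706580) = 0.000938
  x_5 = 2.706580 - 0.000938×(2.706580 - 2.703770)/(0.000938 - (-0.049515))
       = 2.706528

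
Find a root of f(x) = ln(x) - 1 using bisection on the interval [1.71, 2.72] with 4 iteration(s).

f(x) = ln(x) - 1
Initial interval: [1.71, 2.72]

Iteration 1:
  c_1 = (1.710000 + 2.720000)/2 = 2.215000
  f(c_1) = f(2.215000) = -0.204748
  f(a) × f(c) ≥ 0, new interval: [2.215000, 2.720000]
Iteration 2:
  c_2 = (2.215000 + 2.720000)/2 = 2.467500
  f(c_2) = f(2.467500) = -0.096795
  f(a) × f(c) ≥ 0, new interval: [2.467500, 2.720000]
Iteration 3:
  c_3 = (2.467500 + 2.720000)/2 = 2.593750
  f(c_3) = f(2.593750) = -0.046895
  f(a) × f(c) ≥ 0, new interval: [2.593750, 2.720000]
Iteration 4:
  c_4 = (2.593750 + 2.720000)/2 = 2.656875
  f(c_4) = f(2.656875) = -0.022849
  f(a) × f(c) ≥ 0, new interval: [2.656875, 2.720000]

After 4 iteration(s), the approximation is c_4 = 2.656875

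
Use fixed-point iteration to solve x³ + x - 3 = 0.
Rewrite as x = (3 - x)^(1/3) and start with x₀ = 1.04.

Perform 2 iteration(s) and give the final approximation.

Equation: x³ + x - 3 = 0
Fixed-point form: x = (3 - x)^(1/3)
x₀ = 1.04

x_1 = g(1.040000) = 1.251465
x_2 = g(1.251465) = 1.204735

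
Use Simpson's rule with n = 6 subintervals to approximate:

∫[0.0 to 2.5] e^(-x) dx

f(x) = e^(-x)
a = 0.0, b = 2.5, n = 6
h = (b - a)/n = 0.416667

Simpson's rule: (h/3)[f(x₀) + 4f(x₁) + 2f(x₂) + ... + f(xₙ)]

x_0 = 0.0000, f(x_0) = 1.000000, coefficient = 1
x_1 = 0.4167, f(x_1) = 0.659241, coefficient = 4
x_2 = 0.8333, f(x_2) = 0.434598, coefficient = 2
x_3 = 1.2500, f(x_3) = 0.286505, coefficient = 4
x_4 = 1.6667, f(x_4) = 0.188876, coefficient = 2
x_5 = 2.0833, f(x_5) = 0.124514, coefficient = 4
x_6 = 2.5000, f(x_6) = 0.082085, coefficient = 1

I ≈ (0.416667/3) × 6.610072 = 0.918066
Exact value: 0.917915
Error: 0.000151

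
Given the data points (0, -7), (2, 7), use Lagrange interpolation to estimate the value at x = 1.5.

Lagrange interpolation formula:
P(x) = Σ yᵢ × Lᵢ(x)
where Lᵢ(x) = Π_{j≠i} (x - xⱼ)/(xᵢ - xⱼ)

L_0(1.5) = (1.5 - 2)/(0 - 2) = 0.250000
L_1(1.5) = (1.5 - 0)/(2 - 0) = 0.750000

P(1.5) = (-7)×L_0(1.5) + 7×L_1(1.5)
P(1.5) = 3.500000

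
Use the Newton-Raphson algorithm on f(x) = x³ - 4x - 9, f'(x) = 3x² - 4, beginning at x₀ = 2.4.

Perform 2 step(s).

f(x) = x³ - 4x - 9
f'(x) = 3x² - 4
x₀ = 2.4

Newton-Raphson formula: x_{n+1} = x_n - f(x_n)/f'(x_n)

Iteration 1:
  f(2.400000) = -4.776000
  f'(2.400000) = 13.280000
  x_1 = 2.400000 - (-4.776000)/13.280000 = 2.759639
Iteration 2:
  f(2.759639) = 0.977763
  f'(2.759639) = 18.846815
  x_2 = 2.759639 - 0.977763/18.846815 = 2.707759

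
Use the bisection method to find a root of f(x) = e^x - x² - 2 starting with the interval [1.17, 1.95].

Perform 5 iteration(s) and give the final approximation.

f(x) = e^x - x² - 2
Initial interval: [1.17, 1.95]

Iteration 1:
  c_1 = (1.170000 + 1.950000)/2 = 1.560000
  f(c_1) = f(1.560000) = 0.325221
  f(a) × f(c) < 0, new interval: [1.170000, 1.560000]
Iteration 2:
  c_2 = (1.170000 + 1.560000)/2 = 1.365000
  f(c_2) = f(1.365000) = 0.052498
  f(a) × f(c) < 0, new interval: [1.170000, 1.365000]
Iteration 3:
  c_3 = (1.170000 + 1.365000)/2 = 1.267500
  f(c_3) = f(1.267500) = -0.054595
  f(a) × f(c) ≥ 0, new interval: [1.267500, 1.365000]
Iteration 4:
  c_4 = (1.267500 + 1.365000)/2 = 1.316250
  f(c_4) = f(1.316250) = -0.003104
  f(a) × f(c) ≥ 0, new interval: [1.316250, 1.365000]
Iteration 5:
  c_5 = (1.316250 + 1.365000)/2 = 1.340625
  f(c_5) = f(1.340625) = 0.024156
  f(a) × f(c) < 0, new interval: [1.316250, 1.340625]

After 5 iteration(s), the approximation is c_5 = 1.340625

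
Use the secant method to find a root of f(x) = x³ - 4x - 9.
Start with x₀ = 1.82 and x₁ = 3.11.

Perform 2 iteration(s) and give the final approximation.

f(x) = x³ - 4x - 9
x₀ = 1.82, x₁ = 3.11

Secant formula: x_{n+1} = x_n - f(x_n)(x_n - x_{n-1})/(f(x_n) - f(x_{n-1}))

Iteration 1:
  f(1.820000) = -10.251432
  f(3.110000) = 8.640231
  x_2 = 3.110000 - 8.640231×(3.110000 - 1.820000)/(8.640231 - (-10.251432))
       = 2.520010
Iteration 2:
  f(3.110000) = 8.640231
  f(2.520010) = -3.076846
  x_3 = 2.520010 - (-3.076846)×(2.520010 - 3.110000)/(-3.076846 - 8.640231)
       = 2.674938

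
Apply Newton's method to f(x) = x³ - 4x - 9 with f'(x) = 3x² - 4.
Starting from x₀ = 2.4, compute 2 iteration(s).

f(x) = x³ - 4x - 9
f'(x) = 3x² - 4
x₀ = 2.4

Newton-Raphson formula: x_{n+1} = x_n - f(x_n)/f'(x_n)

Iteration 1:
  f(2.400000) = -4.776000
  f'(2.400000) = 13.280000
  x_1 = 2.400000 - (-4.776000)/13.280000 = 2.759639
Iteration 2:
  f(2.759639) = 0.977763
  f'(2.759639) = 18.846815
  x_2 = 2.759639 - 0.977763/18.846815 = 2.707759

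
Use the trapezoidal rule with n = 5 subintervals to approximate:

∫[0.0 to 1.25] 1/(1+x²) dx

f(x) = 1/(1+x²)
a = 0.0, b = 1.25, n = 5
h = (b - a)/n = 0.250000

Trapezoidal rule: (h/2)[f(x₀) + 2f(x₁) + 2f(x₂) + ... + f(xₙ)]

x_0 = 0.0000, f(x_0) = 1.000000, coefficient = 1
x_1 = 0.2500, f(x_1) = 0.941176, coefficient = 2
x_2 = 0.5000, f(x_2) = 0.800000, coefficient = 2
x_3 = 0.7500, f(x_3) = 0.640000, coefficient = 2
x_4 = 1.0000, f(x_4) = 0.500000, coefficient = 2
x_5 = 1.2500, f(x_5) = 0.390244, coefficient = 1

I ≈ (0.250000/2) × 7.152597 = 0.894075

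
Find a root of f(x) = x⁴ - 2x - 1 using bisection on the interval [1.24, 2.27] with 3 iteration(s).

f(x) = x⁴ - 2x - 1
Initial interval: [1.24, 2.27]

Iteration 1:
  c_1 = (1.240000 + 2.270000)/2 = 1.755000
  f(c_1) = f(1.755000) = 4.976554
  f(a) × f(c) < 0, new interval: [1.240000, 1.755000]
Iteration 2:
  c_2 = (1.240000 + 1.755000)/2 = 1.497500
  f(c_2) = f(1.497500) = 1.033834
  f(a) × f(c) < 0, new interval: [1.240000, 1.497500]
Iteration 3:
  c_3 = (1.240000 + 1.497500)/2 = 1.368750
  f(c_3) = f(1.368750) = -0.227586
  f(a) × f(c) ≥ 0, new interval: [1.368750, 1.497500]

After 3 iteration(s), the approximation is c_3 = 1.368750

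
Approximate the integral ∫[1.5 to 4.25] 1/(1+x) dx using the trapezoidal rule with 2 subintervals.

f(x) = 1/(1+x)
a = 1.5, b = 4.25, n = 2
h = (b - a)/n = 1.375000

Trapezoidal rule: (h/2)[f(x₀) + 2f(x₁) + 2f(x₂) + ... + f(xₙ)]

x_0 = 1.5000, f(x_0) = 0.400000, coefficient = 1
x_1 = 2.8750, f(x_1) = 0.258065, coefficient = 2
x_2 = 4.2500, f(x_2) = 0.190476, coefficient = 1

I ≈ (1.375000/2) × 1.106605 = 0.760791
Exact value: 0.741937
Error: 0.018854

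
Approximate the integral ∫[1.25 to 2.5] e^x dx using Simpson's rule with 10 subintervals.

f(x) = e^x
a = 1.25, b = 2.5, n = 10
h = (b - a)/n = 0.125000

Simpson's rule: (h/3)[f(x₀) + 4f(x₁) + 2f(x₂) + ... + f(xₙ)]

x_0 = 1.2500, f(x_0) = 3.490343, coefficient = 1
x_1 = 1.3750, f(x_1) = 3.955077, coefficient = 4
x_2 = 1.5000, f(x_2) = 4.481689, coefficient = 2
x_3 = 1.6250, f(x_3) = 5.078419, coefficient = 4
x_4 = 1.7500, f(x_4) = 5.754603, coefficient = 2
x_5 = 1.8750, f(x_5) = 6.520819, coefficient = 4
x_6 = 2.0000, f(x_6) = 7.389056, coefficient = 2
x_7 = 2.1250, f(x_7) = 8.372897, coefficient = 4
x_8 = 2.2500, f(x_8) = 9.487736, coefficient = 2
x_9 = 2.3750, f(x_9) = 10.751013, coefficient = 4
x_10 = 2.5000, f(x_10) = 12.182494, coefficient = 1

I ≈ (0.125000/3) × 208.611906 = 8.692163
Exact value: 8.692151
Error: 0.000012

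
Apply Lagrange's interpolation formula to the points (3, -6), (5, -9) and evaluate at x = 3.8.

Lagrange interpolation formula:
P(x) = Σ yᵢ × Lᵢ(x)
where Lᵢ(x) = Π_{j≠i} (x - xⱼ)/(xᵢ - xⱼ)

L_0(3.8) = (3.8 - 5)/(3 - 5) = 0.600000
L_1(3.8) = (3.8 - 3)/(5 - 3) = 0.400000

P(3.8) = (-6)×L_0(3.8) + (-9)×L_1(3.8)
P(3.8) = -7.200000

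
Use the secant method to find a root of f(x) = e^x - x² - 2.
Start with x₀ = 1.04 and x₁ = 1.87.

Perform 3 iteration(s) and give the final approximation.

f(x) = e^x - x² - 2
x₀ = 1.04, x₁ = 1.87

Secant formula: x_{n+1} = x_n - f(x_n)(x_n - x_{n-1})/(f(x_n) - f(x_{n-1}))

Iteration 1:
  f(1.040000) = -0.252383
  f(1.870000) = 0.991396
  x_2 = 1.870000 - 0.991396×(1.870000 - 1.040000)/(0.991396 - (-0.252383))
       = 1.208420
Iteration 2:
  f(1.870000) = 0.991396
  f(1.208420) = -0.112088
  x_3 = 1.208420 - (-0.112088)×(1.208420 - 1.870000)/(-0.112088 - 0.991396)
       = 1.275621
Iteration 3:
  f(1.208420) = -0.112088
  f(1.275621) = -0.046284
  x_4 = 1.275621 - (-0.046284)×(1.275621 - 1.208420)/(-0.046284 - (-0.112088))
       = 1.322888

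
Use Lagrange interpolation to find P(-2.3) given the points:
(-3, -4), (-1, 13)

Lagrange interpolation formula:
P(x) = Σ yᵢ × Lᵢ(x)
where Lᵢ(x) = Π_{j≠i} (x - xⱼ)/(xᵢ - xⱼ)

L_0(-2.3) = (-2.3 - (-1))/(-3 - (-1)) = 0.650000
L_1(-2.3) = (-2.3 - (-3))/(-1 - (-3)) = 0.350000

P(-2.3) = (-4)×L_0(-2.3) + 13×L_1(-2.3)
P(-2.3) = 1.950000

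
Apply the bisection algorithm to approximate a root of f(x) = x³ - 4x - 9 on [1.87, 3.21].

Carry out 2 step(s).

f(x) = x³ - 4x - 9
Initial interval: [1.87, 3.21]

Iteration 1:
  c_1 = (1.870000 + 3.210000)/2 = 2.540000
  f(c_1) = f(2.540000) = -2.772936
  f(a) × f(c) ≥ 0, new interval: [2.540000, 3.210000]
Iteration 2:
  c_2 = (2.540000 + 3.210000)/2 = 2.875000
  f(c_2) = f(2.875000) = 3.263672
  f(a) × f(c) < 0, new interval: [2.540000, 2.875000]

After 2 iteration(s), the approximation is c_2 = 2.875000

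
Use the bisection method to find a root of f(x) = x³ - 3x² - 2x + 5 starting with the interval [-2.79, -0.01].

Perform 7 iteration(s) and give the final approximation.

f(x) = x³ - 3x² - 2x + 5
Initial interval: [-2.79, -0.01]

Iteration 1:
  c_1 = (-2.790000 + (-0.010000))/2 = -1.400000
  f(c_1) = f(-1.400000) = -0.824000
  f(a) × f(c) ≥ 0, new interval: [-1.400000, -0.010000]
Iteration 2:
  c_2 = (-1.400000 + (-0.010000))/2 = -0.705000
  f(c_2) = f(-0.705000) = 4.568522
  f(a) × f(c) < 0, new interval: [-1.400000, -0.705000]
Iteration 3:
  c_3 = (-1.400000 + (-0.705000))/2 = -1.052500
  f(c_3) = f(-1.052500) = 2.615818
  f(a) × f(c) < 0, new interval: [-1.400000, -1.052500]
Iteration 4:
  c_4 = (-1.400000 + (-1.052500))/2 = -1.226250
  f(c_4) = f(-1.226250) = 1.097534
  f(a) × f(c) < 0, new interval: [-1.400000, -1.226250]
Iteration 5:
  c_5 = (-1.400000 + (-1.226250))/2 = -1.313125
  f(c_5) = f(-1.313125) = 0.189140
  f(a) × f(c) < 0, new interval: [-1.400000, -1.313125]
Iteration 6:
  c_6 = (-1.400000 + (-1.313125))/2 = -1.356562
  f(c_6) = f(-1.356562) = -0.304091
  f(a) × f(c) ≥ 0, new interval: [-1.356562, -1.313125]
Iteration 7:
  c_7 = (-1.356562 + (-1.313125))/2 = -1.334844
  f(c_7) = f(-1.334844) = -0.054171
  f(a) × f(c) ≥ 0, new interval: [-1.334844, -1.313125]

After 7 iteration(s), the approximation is c_7 = -1.334844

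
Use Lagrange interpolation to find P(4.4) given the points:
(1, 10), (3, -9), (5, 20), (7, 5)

Lagrange interpolation formula:
P(x) = Σ yᵢ × Lᵢ(x)
where Lᵢ(x) = Π_{j≠i} (x - xⱼ)/(xᵢ - xⱼ)

L_0(4.4) = (4.4 - 3)/(1 - 3) × (4.4 - 5)/(1 - 5) × (4.4 - 7)/(1 - 7) = -0.045500
L_1(4.4) = (4.4 - 1)/(3 - 1) × (4.4 - 5)/(3 - 5) × (4.4 - 7)/(3 - 7) = 0.331500
L_2(4.4) = (4.4 - 1)/(5 - 1) × (4.4 - 3)/(5 - 3) × (4.4 - 7)/(5 - 7) = 0.773500
L_3(4.4) = (4.4 - 1)/(7 - 1) × (4.4 - 3)/(7 - 3) × (4.4 - 5)/(7 - 5) = -0.059500

P(4.4) = 10×L_0(4.4) + (-9)×L_1(4.4) + 20×L_2(4.4) + 5×L_3(4.4)
P(4.4) = 11.734000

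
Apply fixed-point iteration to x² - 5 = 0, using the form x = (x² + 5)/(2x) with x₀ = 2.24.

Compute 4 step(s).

Equation: x² - 5 = 0
Fixed-point form: x = (x² + 5)/(2x)
x₀ = 2.24

x_1 = g(2.240000) = 2.236071
x_2 = g(2.236071) = 2.236068
x_3 = g(2.236068) = 2.236068
x_4 = g(2.236068) = 2.236068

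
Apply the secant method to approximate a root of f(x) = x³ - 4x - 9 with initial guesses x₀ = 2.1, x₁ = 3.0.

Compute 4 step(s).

f(x) = x³ - 4x - 9
x₀ = 2.1, x₁ = 3.0

Secant formula: x_{n+1} = x_n - f(x_n)(x_n - x_{n-1})/(f(x_n) - f(x_{n-1}))

Iteration 1:
  f(2.100000) = -8.139000
  f(3.000000) = 6.000000
  x_2 = 3.000000 - 6.000000×(3.000000 - 2.100000)/(6.000000 - (-8.139000))
       = 2.618078
Iteration 2:
  f(3.000000) = 6.000000
  f(2.618078) = -1.527141
  x_3 = 2.618078 - (-1.527141)×(2.618078 - 3.000000)/(-1.527141 - 6.000000)
       = 2.695564
Iteration 3:
  f(2.618078) = -1.527141
  f(2.695564) = -0.196115
  x_4 = 2.695564 - (-0.196115)×(2.695564 - 2.618078)/(-0.196115 - (-1.527141))
       = 2.706981
Iteration 4:
  f(2.695564) = -0.196115
  f(2.706981) = 0.008141
  x_5 = 2.706981 - 0.008141×(2.706981 - 2.695564)/(0.008141 - (-0.196115))
       = 2.706526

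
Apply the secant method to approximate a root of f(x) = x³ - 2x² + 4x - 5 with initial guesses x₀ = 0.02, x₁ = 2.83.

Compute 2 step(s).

f(x) = x³ - 2x² + 4x - 5
x₀ = 0.02, x₁ = 2.83

Secant formula: x_{n+1} = x_n - f(x_n)(x_n - x_{n-1})/(f(x_n) - f(x_{n-1}))

Iteration 1:
  f(0.020000) = -4.920792
  f(2.830000) = 12.967387
  x_2 = 2.830000 - 12.967387×(2.830000 - 0.020000)/(12.967387 - (-4.920792))
       = 0.792992
Iteration 2:
  f(2.830000) = 12.967387
  f(0.792992) = -2.587042
  x_3 = 0.792992 - (-2.587042)×(0.792992 - 2.830000)/(-2.587042 - 12.967387)
       = 1.131791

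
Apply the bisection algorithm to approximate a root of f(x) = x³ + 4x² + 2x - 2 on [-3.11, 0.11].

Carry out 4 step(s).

f(x) = x³ + 4x² + 2x - 2
Initial interval: [-3.11, 0.11]

Iteration 1:
  c_1 = (-3.110000 + 0.110000)/2 = -1.500000
  f(c_1) = f(-1.500000) = 0.625000
  f(a) × f(c) ≥ 0, new interval: [-1.500000, 0.110000]
Iteration 2:
  c_2 = (-1.500000 + 0.110000)/2 = -0.695000
  f(c_2) = f(-0.695000) = -1.793602
  f(a) × f(c) < 0, new interval: [-1.500000, -0.695000]
Iteration 3:
  c_3 = (-1.500000 + (-0.695000))/2 = -1.097500
  f(c_3) = f(-1.097500) = -0.698921
  f(a) × f(c) < 0, new interval: [-1.500000, -1.097500]
Iteration 4:
  c_4 = (-1.500000 + (-1.097500))/2 = -1.298750
  f(c_4) = f(-1.298750) = -0.041162
  f(a) × f(c) < 0, new interval: [-1.500000, -1.298750]

After 4 iteration(s), the approximation is c_4 = -1.298750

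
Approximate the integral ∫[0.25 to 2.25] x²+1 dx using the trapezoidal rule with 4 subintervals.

f(x) = x²+1
a = 0.25, b = 2.25, n = 4
h = (b - a)/n = 0.500000

Trapezoidal rule: (h/2)[f(x₀) + 2f(x₁) + 2f(x₂) + ... + f(xₙ)]

x_0 = 0.2500, f(x_0) = 1.062500, coefficient = 1
x_1 = 0.7500, f(x_1) = 1.562500, coefficient = 2
x_2 = 1.2500, f(x_2) = 2.562500, coefficient = 2
x_3 = 1.7500, f(x_3) = 4.062500, coefficient = 2
x_4 = 2.2500, f(x_4) = 6.062500, coefficient = 1

I ≈ (0.500000/2) × 23.500000 = 5.875000
Exact value: 5.791667
Error: 0.083333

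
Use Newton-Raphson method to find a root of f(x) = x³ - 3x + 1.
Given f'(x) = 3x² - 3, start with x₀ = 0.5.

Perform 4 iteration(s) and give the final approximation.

f(x) = x³ - 3x + 1
f'(x) = 3x² - 3
x₀ = 0.5

Newton-Raphson formula: x_{n+1} = x_n - f(x_n)/f'(x_n)

Iteration 1:
  f(0.500000) = -0.375000
  f'(0.500000) = -2.250000
  x_1 = 0.500000 - (-0.375000)/(-2.250000) = 0.333333
Iteration 2:
  f(0.333333) = 0.037037
  f'(0.333333) = -2.666667
  x_2 = 0.333333 - 0.037037/(-2.666667) = 0.347222
Iteration 3:
  f(0.347222) = 0.000196
  f'(0.347222) = -2.638310
  x_3 = 0.347222 - 0.000196/(-2.638310) = 0.347296
Iteration 4:
  f(0.347296) = 0.000000
  f'(0.347296) = -2.638156
  x_4 = 0.347296 - 0.000000/(-2.638156) = 0.347296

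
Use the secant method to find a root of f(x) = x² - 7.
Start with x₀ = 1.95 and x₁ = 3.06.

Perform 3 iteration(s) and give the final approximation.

f(x) = x² - 7
x₀ = 1.95, x₁ = 3.06

Secant formula: x_{n+1} = x_n - f(x_n)(x_n - x_{n-1})/(f(x_n) - f(x_{n-1}))

Iteration 1:
  f(1.950000) = -3.197500
  f(3.060000) = 2.363600
  x_2 = 3.060000 - 2.363600×(3.060000 - 1.950000)/(2.363600 - (-3.197500))
       = 2.588224
Iteration 2:
  f(3.060000) = 2.363600
  f(2.588224) = -0.301099
  x_3 = 2.588224 - (-0.301099)×(2.588224 - 3.060000)/(-0.301099 - 2.363600)
       = 2.641532
Iteration 3:
  f(2.588224) = -0.301099
  f(2.641532) = -0.022308
  x_4 = 2.641532 - (-0.022308)×(2.641532 - 2.588224)/(-0.022308 - (-0.301099))
       = 2.645798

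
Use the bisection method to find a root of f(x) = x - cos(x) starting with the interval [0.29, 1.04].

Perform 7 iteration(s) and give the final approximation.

f(x) = x - cos(x)
Initial interval: [0.29, 1.04]

Iteration 1:
  c_1 = (0.290000 + 1.040000)/2 = 0.665000
  f(c_1) = f(0.665000) = -0.121917
  f(a) × f(c) ≥ 0, new interval: [0.665000, 1.040000]
Iteration 2:
  c_2 = (0.665000 + 1.040000)/2 = 0.852500
  f(c_2) = f(0.852500) = 0.194397
  f(a) × f(c) < 0, new interval: [0.665000, 0.852500]
Iteration 3:
  c_3 = (0.665000 + 0.852500)/2 = 0.758750
  f(c_3) = f(0.758750) = 0.033053
  f(a) × f(c) < 0, new interval: [0.665000, 0.758750]
Iteration 4:
  c_4 = (0.665000 + 0.758750)/2 = 0.711875
  f(c_4) = f(0.711875) = -0.045263
  f(a) × f(c) ≥ 0, new interval: [0.711875, 0.758750]
Iteration 5:
  c_5 = (0.711875 + 0.758750)/2 = 0.735313
  f(c_5) = f(0.735313) = -0.006309
  f(a) × f(c) ≥ 0, new interval: [0.735313, 0.758750]
Iteration 6:
  c_6 = (0.735313 + 0.758750)/2 = 0.747031
  f(c_6) = f(0.747031) = 0.013322
  f(a) × f(c) < 0, new interval: [0.735313, 0.747031]
Iteration 7:
  c_7 = (0.735313 + 0.747031)/2 = 0.741172
  f(c_7) = f(0.741172) = 0.003494
  f(a) × f(c) < 0, new interval: [0.735313, 0.741172]

After 7 iteration(s), the approximation is c_7 = 0.741172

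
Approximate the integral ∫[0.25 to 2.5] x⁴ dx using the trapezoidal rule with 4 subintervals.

f(x) = x⁴
a = 0.25, b = 2.5, n = 4
h = (b - a)/n = 0.562500

Trapezoidal rule: (h/2)[f(x₀) + 2f(x₁) + 2f(x₂) + ... + f(xₙ)]

x_0 = 0.2500, f(x_0) = 0.003906, coefficient = 1
x_1 = 0.8125, f(x_1) = 0.435806, coefficient = 2
x_2 = 1.3750, f(x_2) = 3.574463, coefficient = 2
x_3 = 1.9375, f(x_3) = 14.091812, coefficient = 2
x_4 = 2.5000, f(x_4) = 39.062500, coefficient = 1

I ≈ (0.562500/2) × 75.270569 = 21.169847
Exact value: 19.531055
Error: 1.638793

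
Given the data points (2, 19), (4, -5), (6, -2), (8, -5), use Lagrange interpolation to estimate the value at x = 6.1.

Lagrange interpolation formula:
P(x) = Σ yᵢ × Lᵢ(x)
where Lᵢ(x) = Π_{j≠i} (x - xⱼ)/(xᵢ - xⱼ)

L_0(6.1) = (6.1 - 4)/(2 - 4) × (6.1 - 6)/(2 - 6) × (6.1 - 8)/(2 - 8) = 0.008312
L_1(6.1) = (6.1 - 2)/(4 - 2) × (6.1 - 6)/(4 - 6) × (6.1 - 8)/(4 - 8) = -0.048687
L_2(6.1) = (6.1 - 2)/(6 - 2) × (6.1 - 4)/(6 - 4) × (6.1 - 8)/(6 - 8) = 1.022437
L_3(6.1) = (6.1 - 2)/(8 - 2) × (6.1 - 4)/(8 - 4) × (6.1 - 6)/(8 - 6) = 0.017937

P(6.1) = 19×L_0(6.1) + (-5)×L_1(6.1) + (-2)×L_2(6.1) + (-5)×L_3(6.1)
P(6.1) = -1.733188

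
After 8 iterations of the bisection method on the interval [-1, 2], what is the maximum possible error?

Bisection error bound: |error| ≤ (b-a)/2^n
|error| ≤ (2 - (-1))/2^8 = 3/2^8
|error| ≤ 0.0117187500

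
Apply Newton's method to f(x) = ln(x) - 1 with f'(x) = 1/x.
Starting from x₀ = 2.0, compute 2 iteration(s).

f(x) = ln(x) - 1
f'(x) = 1/x
x₀ = 2.0

Newton-Raphson formula: x_{n+1} = x_n - f(x_n)/f'(x_n)

Iteration 1:
  f(2.000000) = -0.306853
  f'(2.000000) = 0.500000
  x_1 = 2.000000 - (-0.306853)/0.500000 = 2.613706
Iteration 2:
  f(2.613706) = -0.039231
  f'(2.613706) = 0.382599
  x_2 = 2.613706 - (-0.039231)/0.382599 = 2.716244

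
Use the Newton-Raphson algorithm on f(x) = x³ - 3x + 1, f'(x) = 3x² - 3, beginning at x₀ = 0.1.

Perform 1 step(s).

f(x) = x³ - 3x + 1
f'(x) = 3x² - 3
x₀ = 0.1

Newton-Raphson formula: x_{n+1} = x_n - f(x_n)/f'(x_n)

Iteration 1:
  f(0.100000) = 0.701000
  f'(0.100000) = -2.970000
  x_1 = 0.100000 - 0.701000/(-2.970000) = 0.336027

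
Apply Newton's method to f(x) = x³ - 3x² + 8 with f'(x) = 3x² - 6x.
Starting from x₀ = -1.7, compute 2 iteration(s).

f(x) = x³ - 3x² + 8
f'(x) = 3x² - 6x
x₀ = -1.7

Newton-Raphson formula: x_{n+1} = x_n - f(x_n)/f'(x_n)

Iteration 1:
  f(-1.700000) = -5.583000
  f'(-1.700000) = 18.870000
  x_1 = -1.700000 - (-5.583000)/18.870000 = -1.404134
Iteration 2:
  f(-1.404134) = -0.683150
  f'(-1.404134) = 14.339574
  x_2 = -1.404134 - (-0.683150)/14.339574 = -1.356493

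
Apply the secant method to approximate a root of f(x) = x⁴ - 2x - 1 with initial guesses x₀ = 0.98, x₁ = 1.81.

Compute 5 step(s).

f(x) = x⁴ - 2x - 1
x₀ = 0.98, x₁ = 1.81

Secant formula: x_{n+1} = x_n - f(x_n)(x_n - x_{n-1})/(f(x_n) - f(x_{n-1}))

Iteration 1:
  f(0.980000) = -2.037632
  f(1.810000) = 6.112831
  x_2 = 1.810000 - 6.112831×(1.810000 - 0.980000)/(6.112831 - (-2.037632))
       = 1.187502
Iteration 2:
  f(1.810000) = 6.112831
  f(1.187502) = -1.386452
  x_3 = 1.187502 - (-1.386452)×(1.187502 - 1.810000)/(-1.386452 - 6.112831)
       = 1.302588
Iteration 3:
  f(1.187502) = -1.386452
  f(1.302588) = -0.726266
  x_4 = 1.302588 - (-0.726266)×(1.302588 - 1.187502)/(-0.726266 - (-1.386452))
       = 1.429193
Iteration 4:
  f(1.302588) = -0.726266
  f(1.429193) = 0.313802
  x_5 = 1.429193 - 0.313802×(1.429193 - 1.302588)/(0.313802 - (-0.726266))
       = 1.390995
Iteration 5:
  f(1.429193) = 0.313802
  f(1.390995) = -0.038281
  x_6 = 1.390995 - (-0.038281)×(1.390995 - 1.429193)/(-0.038281 - 0.313802)
       = 1.395148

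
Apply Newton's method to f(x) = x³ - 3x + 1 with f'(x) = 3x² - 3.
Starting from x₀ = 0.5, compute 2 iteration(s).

f(x) = x³ - 3x + 1
f'(x) = 3x² - 3
x₀ = 0.5

Newton-Raphson formula: x_{n+1} = x_n - f(x_n)/f'(x_n)

Iteration 1:
  f(0.500000) = -0.375000
  f'(0.500000) = -2.250000
  x_1 = 0.500000 - (-0.375000)/(-2.250000) = 0.333333
Iteration 2:
  f(0.333333) = 0.037037
  f'(0.333333) = -2.666667
  x_2 = 0.333333 - 0.037037/(-2.666667) = 0.347222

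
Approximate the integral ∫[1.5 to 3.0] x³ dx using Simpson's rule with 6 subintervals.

f(x) = x³
a = 1.5, b = 3.0, n = 6
h = (b - a)/n = 0.250000

Simpson's rule: (h/3)[f(x₀) + 4f(x₁) + 2f(x₂) + ... + f(xₙ)]

x_0 = 1.5000, f(x_0) = 3.375000, coefficient = 1
x_1 = 1.7500, f(x_1) = 5.359375, coefficient = 4
x_2 = 2.0000, f(x_2) = 8.000000, coefficient = 2
x_3 = 2.2500, f(x_3) = 11.390625, coefficient = 4
x_4 = 2.5000, f(x_4) = 15.625000, coefficient = 2
x_5 = 2.7500, f(x_5) = 20.796875, coefficient = 4
x_6 = 3.0000, f(x_6) = 27.000000, coefficient = 1

I ≈ (0.250000/3) × 227.812500 = 18.984375
Exact value: 18.984375
Error: 0.000000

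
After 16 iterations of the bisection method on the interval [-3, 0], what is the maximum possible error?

Bisection error bound: |error| ≤ (b-a)/2^n
|error| ≤ (0 - (-3))/2^16 = 3/2^16
|error| ≤ 0.0000457764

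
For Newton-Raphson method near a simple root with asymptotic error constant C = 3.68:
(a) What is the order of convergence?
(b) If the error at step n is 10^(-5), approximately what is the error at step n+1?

(a) Newton-Raphson has quadratic (order 2) convergence near simple roots.
    This means |e_{n+1}| ≈ C|e_n|².

(b) With |e_n| = 10^(-5) and C = 3.68:
    |e_{n+1}| ≈ 3.68 × (10^(-5))² = 3.68 × 10^(-10)

(a) 2 (quadratic); (b) |e_{n+1}| ≈ 3.680e-10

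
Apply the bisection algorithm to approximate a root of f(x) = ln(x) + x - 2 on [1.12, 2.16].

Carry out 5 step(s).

f(x) = ln(x) + x - 2
Initial interval: [1.12, 2.16]

Iteration 1:
  c_1 = (1.120000 + 2.160000)/2 = 1.640000
  f(c_1) = f(1.640000) = 0.134696
  f(a) × f(c) < 0, new interval: [1.120000, 1.640000]
Iteration 2:
  c_2 = (1.120000 + 1.640000)/2 = 1.380000
  f(c_2) = f(1.380000) = -0.297917
  f(a) × f(c) ≥ 0, new interval: [1.380000, 1.640000]
Iteration 3:
  c_3 = (1.380000 + 1.640000)/2 = 1.510000
  f(c_3) = f(1.510000) = -0.077890
  f(a) × f(c) ≥ 0, new interval: [1.510000, 1.640000]
Iteration 4:
  c_4 = (1.510000 + 1.640000)/2 = 1.575000
  f(c_4) = f(1.575000) = 0.029255
  f(a) × f(c) < 0, new interval: [1.510000, 1.575000]
Iteration 5:
  c_5 = (1.510000 + 1.575000)/2 = 1.542500
  f(c_5) = f(1.542500) = -0.024096
  f(a) × f(c) ≥ 0, new interval: [1.542500, 1.575000]

After 5 iteration(s), the approximation is c_5 = 1.542500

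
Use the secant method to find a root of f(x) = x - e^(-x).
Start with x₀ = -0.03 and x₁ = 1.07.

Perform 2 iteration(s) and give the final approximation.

f(x) = x - e^(-x)
x₀ = -0.03, x₁ = 1.07

Secant formula: x_{n+1} = x_n - f(x_n)(x_n - x_{n-1})/(f(x_n) - f(x_{n-1}))

Iteration 1:
  f(-0.030000) = -1.060455
  f(1.070000) = 0.726991
  x_2 = 1.070000 - 0.726991×(1.070000 - (-0.030000))/(0.726991 - (-1.060455))
       = 0.622607
Iteration 2:
  f(1.070000) = 0.726991
  f(0.622607) = 0.086063
  x_3 = 0.622607 - 0.086063×(0.622607 - 1.070000)/(0.086063 - 0.726991)
       = 0.562532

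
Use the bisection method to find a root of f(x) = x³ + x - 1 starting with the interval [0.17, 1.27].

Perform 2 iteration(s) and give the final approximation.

f(x) = x³ + x - 1
Initial interval: [0.17, 1.27]

Iteration 1:
  c_1 = (0.170000 + 1.270000)/2 = 0.720000
  f(c_1) = f(0.720000) = 0.093248
  f(a) × f(c) < 0, new interval: [0.170000, 0.720000]
Iteration 2:
  c_2 = (0.170000 + 0.720000)/2 = 0.445000
  f(c_2) = f(0.445000) = -0.466879
  f(a) × f(c) ≥ 0, new interval: [0.445000, 0.720000]

After 2 iteration(s), the approximation is c_2 = 0.445000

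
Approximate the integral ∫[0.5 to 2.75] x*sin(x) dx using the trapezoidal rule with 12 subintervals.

f(x) = x*sin(x)
a = 0.5, b = 2.75, n = 12
h = (b - a)/n = 0.187500

Trapezoidal rule: (h/2)[f(x₀) + 2f(x₁) + 2f(x₂) + ... + f(xₙ)]

x_0 = 0.5000, f(x_0) = 0.239713, coefficient = 1
x_1 = 0.6875, f(x_1) = 0.436292, coefficient = 2
x_2 = 0.8750, f(x_2) = 0.671601, coefficient = 2
x_3 = 1.0625, f(x_3) = 0.928173, coefficient = 2
x_4 = 1.2500, f(x_4) = 1.186231, coefficient = 2
x_5 = 1.4375, f(x_5) = 1.424748, coefficient = 2
x_6 = 1.6250, f(x_6) = 1.622613, coefficient = 2
x_7 = 1.8125, f(x_7) = 1.759814, coefficient = 2
x_8 = 2.0000, f(x_8) = 1.818595, coefficient = 2
x_9 = 2.1875, f(x_9) = 1.784539, coefficient = 2
x_10 = 2.3750, f(x_10) = 1.647502, coefficient = 2
x_11 = 2.5625, f(x_11) = 1.402366, coefficient = 2
x_12 = 2.7500, f(x_12) = 1.049568, coefficient = 1

I ≈ (0.187500/2) × 30.654229 = 2.873834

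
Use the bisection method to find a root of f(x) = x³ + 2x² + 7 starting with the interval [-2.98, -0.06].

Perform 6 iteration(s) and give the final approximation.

f(x) = x³ + 2x² + 7
Initial interval: [-2.98, -0.06]

Iteration 1:
  c_1 = (-2.980000 + (-0.060000))/2 = -1.520000
  f(c_1) = f(-1.520000) = 8.108992
  f(a) × f(c) < 0, new interval: [-2.980000, -1.520000]
Iteration 2:
  c_2 = (-2.980000 + (-1.520000))/2 = -2.250000
  f(c_2) = f(-2.250000) = 5.734375
  f(a) × f(c) < 0, new interval: [-2.980000, -2.250000]
Iteration 3:
  c_3 = (-2.980000 + (-2.250000))/2 = -2.615000
  f(c_3) = f(-2.615000) = 2.794492
  f(a) × f(c) < 0, new interval: [-2.980000, -2.615000]
Iteration 4:
  c_4 = (-2.980000 + (-2.615000))/2 = -2.797500
  f(c_4) = f(-2.797500) = 0.758760
  f(a) × f(c) < 0, new interval: [-2.980000, -2.797500]
Iteration 5:
  c_5 = (-2.980000 + (-2.797500))/2 = -2.888750
  f(c_5) = f(-2.888750) = -0.416509
  f(a) × f(c) ≥ 0, new interval: [-2.888750, -2.797500]
Iteration 6:
  c_6 = (-2.888750 + (-2.797500))/2 = -2.843125
  f(c_6) = f(-2.843125) = 0.184717
  f(a) × f(c) < 0, new interval: [-2.888750, -2.843125]

After 6 iteration(s), the approximation is c_6 = -2.843125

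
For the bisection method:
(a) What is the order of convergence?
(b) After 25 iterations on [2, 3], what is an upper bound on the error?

(a) Bisection has linear (order 1) convergence; the error is halved each step.

(b) Error bound = (b-a)/2^n = (3 - 2)/2^{25}
    = 1/2^{25}

(a) 1 (linear); (b) error ≤ 2.98e-08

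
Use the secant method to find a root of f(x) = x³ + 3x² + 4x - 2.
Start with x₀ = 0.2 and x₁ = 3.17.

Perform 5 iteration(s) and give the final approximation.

f(x) = x³ + 3x² + 4x - 2
x₀ = 0.2, x₁ = 3.17

Secant formula: x_{n+1} = x_n - f(x_n)(x_n - x_{n-1})/(f(x_n) - f(x_{n-1}))

Iteration 1:
  f(0.200000) = -1.072000
  f(3.170000) = 72.681713
  x_2 = 3.170000 - 72.681713×(3.170000 - 0.200000)/(72.681713 - (-1.072000))
       = 0.243169
Iteration 2:
  f(3.170000) = 72.681713
  f(0.243169) = -0.835554
  x_3 = 0.243169 - (-0.835554)×(0.243169 - 3.170000)/(-0.835554 - 72.681713)
       = 0.276433
Iteration 3:
  f(0.243169) = -0.835554
  f(0.276433) = -0.643898
  x_4 = 0.276433 - (-0.643898)×(0.276433 - 0.243169)/(-0.643898 - (-0.835554))
       = 0.388190
Iteration 4:
  f(0.276433) = -0.643898
  f(0.388190) = 0.063335
  x_5 = 0.388190 - 0.063335×(0.388190 - 0.276433)/(0.063335 - (-0.643898))
       = 0.378182
Iteration 5:
  f(0.388190) = 0.063335
  f(0.378182) = -0.004117
  x_6 = 0.378182 - (-0.004117)×(0.378182 - 0.388190)/(-0.004117 - 0.063335)
       = 0.378793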